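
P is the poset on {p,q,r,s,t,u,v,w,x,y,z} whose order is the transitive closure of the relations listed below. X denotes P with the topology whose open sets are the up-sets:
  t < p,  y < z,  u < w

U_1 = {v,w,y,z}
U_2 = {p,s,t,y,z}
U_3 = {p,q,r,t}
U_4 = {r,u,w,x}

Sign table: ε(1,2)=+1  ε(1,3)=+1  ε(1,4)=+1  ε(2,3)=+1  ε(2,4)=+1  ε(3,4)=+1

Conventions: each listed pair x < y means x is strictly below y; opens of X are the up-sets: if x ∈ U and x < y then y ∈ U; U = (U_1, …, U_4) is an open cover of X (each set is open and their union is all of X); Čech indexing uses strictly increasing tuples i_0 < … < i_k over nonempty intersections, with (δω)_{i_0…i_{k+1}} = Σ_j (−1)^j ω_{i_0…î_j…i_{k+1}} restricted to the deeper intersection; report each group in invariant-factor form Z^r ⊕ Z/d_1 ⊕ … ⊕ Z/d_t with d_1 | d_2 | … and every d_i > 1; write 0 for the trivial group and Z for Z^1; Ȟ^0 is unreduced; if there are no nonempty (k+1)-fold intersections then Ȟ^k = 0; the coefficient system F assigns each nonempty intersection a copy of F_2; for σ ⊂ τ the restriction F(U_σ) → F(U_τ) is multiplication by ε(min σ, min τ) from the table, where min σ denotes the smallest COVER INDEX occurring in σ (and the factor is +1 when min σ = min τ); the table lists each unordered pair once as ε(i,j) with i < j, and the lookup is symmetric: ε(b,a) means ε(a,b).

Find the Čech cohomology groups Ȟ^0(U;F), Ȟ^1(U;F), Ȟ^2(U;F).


nonempty intersections:
  U12={y,z} U14={w} U23={p,t} U34={r}
C dims 4,4; δ0: rk_F2 3
Ȟ^0: (4−3)−0=1 ⇒ Z/2
Ȟ^1: (4−0)−3=1 ⇒ Z/2
Ȟ^2: (0−0)−0=0 ⇒ 0

Ȟ^0 ≅ Z/2, Ȟ^1 ≅ Z/2 and Ȟ^2 ≅ 0


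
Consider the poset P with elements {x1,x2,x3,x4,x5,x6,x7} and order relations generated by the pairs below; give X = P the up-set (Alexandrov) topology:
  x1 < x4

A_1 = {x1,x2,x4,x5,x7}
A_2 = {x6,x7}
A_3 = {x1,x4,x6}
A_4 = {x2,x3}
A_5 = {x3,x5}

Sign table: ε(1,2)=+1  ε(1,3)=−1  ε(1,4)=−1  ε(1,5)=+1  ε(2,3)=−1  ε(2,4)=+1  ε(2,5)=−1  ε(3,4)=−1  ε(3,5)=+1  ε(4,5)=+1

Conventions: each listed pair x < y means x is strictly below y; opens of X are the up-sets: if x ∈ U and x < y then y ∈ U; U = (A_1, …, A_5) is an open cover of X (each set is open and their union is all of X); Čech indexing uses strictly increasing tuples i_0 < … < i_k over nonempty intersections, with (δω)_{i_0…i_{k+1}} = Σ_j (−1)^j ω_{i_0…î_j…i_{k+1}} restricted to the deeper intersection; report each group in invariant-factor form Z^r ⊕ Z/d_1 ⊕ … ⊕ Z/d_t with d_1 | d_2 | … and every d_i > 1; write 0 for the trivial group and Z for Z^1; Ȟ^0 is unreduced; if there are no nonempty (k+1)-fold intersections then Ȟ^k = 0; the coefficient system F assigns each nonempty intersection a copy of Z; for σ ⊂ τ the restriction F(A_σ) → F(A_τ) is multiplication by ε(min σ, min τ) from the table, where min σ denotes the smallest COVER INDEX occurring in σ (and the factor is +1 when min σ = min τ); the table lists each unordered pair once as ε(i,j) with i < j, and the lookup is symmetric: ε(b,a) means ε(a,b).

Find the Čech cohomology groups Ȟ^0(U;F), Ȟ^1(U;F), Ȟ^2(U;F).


nonempty overlaps:
  A12={x7} A13={x1,x4} A14={x2} A15={x5} A23={x6} A45={x3}
C dims 5,6; δ0: rk 5, SNF 1^4·2
degree 0: 5−5−0 = 0 → Ȟ^0 ≅ 0
degree 1: 6−0−5 = 1 plus torsion [2] → Ȟ^1 ≅ Z ⊕ Z/2
degree 2: 0−0−0 = 0 → Ȟ^2 ≅ 0

Ȟ^0 ≅ 0, Ȟ^1 ≅ Z ⊕ Z/2, Ȟ^2 ≅ 0


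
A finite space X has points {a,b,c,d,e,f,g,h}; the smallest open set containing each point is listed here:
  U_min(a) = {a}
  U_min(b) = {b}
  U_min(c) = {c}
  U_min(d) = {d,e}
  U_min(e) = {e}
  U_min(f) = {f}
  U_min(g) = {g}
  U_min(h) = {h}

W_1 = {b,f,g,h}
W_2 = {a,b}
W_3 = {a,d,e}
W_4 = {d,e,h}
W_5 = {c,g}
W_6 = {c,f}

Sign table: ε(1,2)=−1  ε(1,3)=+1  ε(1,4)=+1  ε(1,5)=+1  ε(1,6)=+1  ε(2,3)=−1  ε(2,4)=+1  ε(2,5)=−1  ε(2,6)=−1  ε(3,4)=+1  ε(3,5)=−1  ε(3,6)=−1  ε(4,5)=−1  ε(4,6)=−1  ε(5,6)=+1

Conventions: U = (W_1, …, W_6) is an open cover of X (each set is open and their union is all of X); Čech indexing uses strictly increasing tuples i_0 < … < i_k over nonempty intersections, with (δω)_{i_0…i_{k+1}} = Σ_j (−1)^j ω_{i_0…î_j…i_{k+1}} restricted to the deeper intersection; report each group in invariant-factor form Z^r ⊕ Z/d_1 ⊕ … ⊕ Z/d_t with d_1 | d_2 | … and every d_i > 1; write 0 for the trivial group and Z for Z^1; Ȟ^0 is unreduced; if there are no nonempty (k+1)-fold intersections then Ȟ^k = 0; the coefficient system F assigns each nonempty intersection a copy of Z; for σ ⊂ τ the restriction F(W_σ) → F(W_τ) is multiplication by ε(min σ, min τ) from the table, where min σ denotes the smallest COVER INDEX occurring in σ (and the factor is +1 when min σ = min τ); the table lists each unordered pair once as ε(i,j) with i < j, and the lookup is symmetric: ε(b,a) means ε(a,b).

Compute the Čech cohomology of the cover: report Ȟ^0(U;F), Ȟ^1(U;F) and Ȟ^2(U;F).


intersection data:
  W12={b} W14={h} W15={g} W16={f} W23={a} W34={d,e} W56={c}
C dims 6,7; δ0: rk 5, SNF 1^5
Ȟ^0 = (6 − 5) − 0 = 1, so Ȟ^0 ≅ Z
Ȟ^1 = (7 − 0) − 5 = 2, so Ȟ^1 ≅ Z^2
Ȟ^2 = (0 − 0) − 0 = 0, so Ȟ^2 ≅ 0

Ȟ^0 ≅ Z,  Ȟ^1 ≅ Z^2,  Ȟ^2 ≅ 0


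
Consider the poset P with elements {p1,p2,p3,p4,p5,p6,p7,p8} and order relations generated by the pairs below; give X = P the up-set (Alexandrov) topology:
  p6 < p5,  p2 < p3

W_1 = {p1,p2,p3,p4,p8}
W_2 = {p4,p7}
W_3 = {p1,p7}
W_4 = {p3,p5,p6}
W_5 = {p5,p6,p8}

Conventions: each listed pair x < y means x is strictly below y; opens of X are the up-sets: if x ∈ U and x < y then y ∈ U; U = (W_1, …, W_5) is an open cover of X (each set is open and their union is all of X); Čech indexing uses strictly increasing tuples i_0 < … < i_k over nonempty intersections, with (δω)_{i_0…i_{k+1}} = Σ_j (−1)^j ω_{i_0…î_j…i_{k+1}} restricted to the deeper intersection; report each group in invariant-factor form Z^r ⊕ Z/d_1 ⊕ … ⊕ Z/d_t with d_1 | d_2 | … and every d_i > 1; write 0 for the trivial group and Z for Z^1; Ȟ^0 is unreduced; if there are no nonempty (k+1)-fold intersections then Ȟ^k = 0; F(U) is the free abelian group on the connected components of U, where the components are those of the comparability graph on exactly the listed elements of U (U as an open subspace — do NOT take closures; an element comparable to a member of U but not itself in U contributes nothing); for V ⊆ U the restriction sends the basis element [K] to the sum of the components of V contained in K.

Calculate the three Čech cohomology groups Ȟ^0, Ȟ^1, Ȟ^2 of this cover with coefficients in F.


Ȟ^0(U;F) ≅ Z^6,  Ȟ^1(U;F) ≅ 0,  Ȟ^2(U;F) ≅ 0

intersection data:
  W12={p4} W13={p1} W14={p3} W15={p8} W23={p7} W45={p5,p6}
components per intersection:
  W1: {p1} {p2,p3} {p4} {p8}
  W2: {p4} {p7}
  W3: {p1} {p7}
  W4: {p3} {p5,p6}
  W5: {p5,p6} {p8}
  W12: {p4}
  W13: {p1}
  W14: {p3}
  W15: {p8}
  W23: {p7}
  W45: {p5,p6}
C dims 12,6; δ0: rk 6, SNF 1^6
Ȟ^0 = (12 − 6) − 0 = 6, so Ȟ^0 ≅ Z^6
Ȟ^1 = (6 − 0) − 6 = 0, so Ȟ^1 ≅ 0
Ȟ^2 = (0 − 0) − 0 = 0, so Ȟ^2 ≅ 0


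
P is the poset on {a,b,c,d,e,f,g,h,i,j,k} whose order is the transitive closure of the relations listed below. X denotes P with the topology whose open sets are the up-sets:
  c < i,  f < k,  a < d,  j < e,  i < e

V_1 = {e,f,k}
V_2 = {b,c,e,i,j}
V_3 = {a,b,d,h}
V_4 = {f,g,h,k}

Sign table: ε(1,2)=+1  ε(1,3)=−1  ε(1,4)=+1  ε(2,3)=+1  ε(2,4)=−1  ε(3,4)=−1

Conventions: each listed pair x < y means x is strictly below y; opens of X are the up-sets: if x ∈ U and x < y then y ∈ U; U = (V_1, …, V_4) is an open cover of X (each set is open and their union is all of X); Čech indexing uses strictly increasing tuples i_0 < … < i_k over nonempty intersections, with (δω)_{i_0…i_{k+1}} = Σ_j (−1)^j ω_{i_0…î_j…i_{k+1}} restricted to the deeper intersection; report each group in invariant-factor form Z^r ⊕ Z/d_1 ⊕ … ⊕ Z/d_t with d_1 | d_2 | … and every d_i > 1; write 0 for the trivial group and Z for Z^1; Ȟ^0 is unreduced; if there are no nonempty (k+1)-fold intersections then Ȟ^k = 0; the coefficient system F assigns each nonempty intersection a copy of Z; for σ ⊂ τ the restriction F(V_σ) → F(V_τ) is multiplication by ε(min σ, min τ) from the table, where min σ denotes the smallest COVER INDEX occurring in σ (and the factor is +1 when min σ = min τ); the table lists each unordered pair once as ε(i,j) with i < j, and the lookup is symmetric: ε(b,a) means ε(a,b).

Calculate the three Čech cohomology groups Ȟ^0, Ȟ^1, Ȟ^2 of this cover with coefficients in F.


nerve of the cover:
  V12={e} V14={f,k} V23={b} V34={h}
C dims 4,4; δ0: rk 4, SNF 1^3·2
Ȟ^0 = (4 − 4) − 0 = 0, so Ȟ^0 ≅ 0
Ȟ^1 = (4 − 0) − 4 = 0 plus torsion [2], so Ȟ^1 ≅ Z/2
Ȟ^2 = (0 − 0) − 0 = 0, so Ȟ^2 ≅ 0

Ȟ^0 ≅ 0, Ȟ^1 ≅ Z/2 and Ȟ^2 ≅ 0


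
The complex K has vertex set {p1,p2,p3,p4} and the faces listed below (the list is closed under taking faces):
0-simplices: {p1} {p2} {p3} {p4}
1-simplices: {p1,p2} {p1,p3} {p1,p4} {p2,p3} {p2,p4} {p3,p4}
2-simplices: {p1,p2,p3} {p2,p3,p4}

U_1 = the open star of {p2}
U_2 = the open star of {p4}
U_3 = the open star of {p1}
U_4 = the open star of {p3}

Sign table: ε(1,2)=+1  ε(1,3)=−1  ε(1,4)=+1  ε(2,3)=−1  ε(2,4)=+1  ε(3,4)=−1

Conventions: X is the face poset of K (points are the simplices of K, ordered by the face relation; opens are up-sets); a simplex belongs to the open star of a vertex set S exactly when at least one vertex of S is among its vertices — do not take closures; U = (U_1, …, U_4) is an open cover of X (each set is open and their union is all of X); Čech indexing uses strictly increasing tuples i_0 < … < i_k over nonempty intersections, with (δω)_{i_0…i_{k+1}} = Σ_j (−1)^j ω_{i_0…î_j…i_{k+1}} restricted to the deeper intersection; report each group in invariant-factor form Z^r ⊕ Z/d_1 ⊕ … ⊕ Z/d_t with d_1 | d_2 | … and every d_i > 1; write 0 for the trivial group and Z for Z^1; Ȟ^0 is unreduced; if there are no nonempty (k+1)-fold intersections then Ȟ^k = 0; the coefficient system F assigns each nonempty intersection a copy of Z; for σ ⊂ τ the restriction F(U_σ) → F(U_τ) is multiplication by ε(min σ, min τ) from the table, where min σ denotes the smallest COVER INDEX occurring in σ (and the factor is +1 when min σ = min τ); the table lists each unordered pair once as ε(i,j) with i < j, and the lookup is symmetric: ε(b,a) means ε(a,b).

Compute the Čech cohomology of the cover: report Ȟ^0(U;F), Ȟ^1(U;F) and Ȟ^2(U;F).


Ȟ^0 = Z,  Ȟ^1 = Z,  Ȟ^2 = 0

nonempty intersections:
  U1={{p2},{p1,p2},{p2,p3},{p2,p4},{p1,p2,p3},{p2,p3,p4}} U2={{p4},{p1,p4},{p2,p4},{p3,p4},{p2,p3,p4}} U3={{p1},{p1,p2},{p1,p3},{p1,p4},{p1,p2,p3}} U4={{p3},{p1,p3},{p2,p3},{p3,p4},{p1,p2,p3},{p2,p3,p4}}
  U12={{p2,p4},{p2,p3,p4}} U13={{p1,p2},{p1,p2,p3}} U14={{p2,p3},{p1,p2,p3},{p2,p3,p4}} U23={{p1,p4}} U24={{p3,p4},{p2,p3,p4}} U34={{p1,p3},{p1,p2,p3}}
  U124={{p2,p3,p4}} U134={{p1,p2,p3}}
C dims 4,6,2; δ0: rk 3, SNF 1^3; δ1: rk 2, SNF 1^2
Ȟ^0: (4−3)−0=1 ⇒ Z
Ȟ^1: (6−2)−3=1 ⇒ Z
Ȟ^2: (2−0)−2=0 ⇒ 0


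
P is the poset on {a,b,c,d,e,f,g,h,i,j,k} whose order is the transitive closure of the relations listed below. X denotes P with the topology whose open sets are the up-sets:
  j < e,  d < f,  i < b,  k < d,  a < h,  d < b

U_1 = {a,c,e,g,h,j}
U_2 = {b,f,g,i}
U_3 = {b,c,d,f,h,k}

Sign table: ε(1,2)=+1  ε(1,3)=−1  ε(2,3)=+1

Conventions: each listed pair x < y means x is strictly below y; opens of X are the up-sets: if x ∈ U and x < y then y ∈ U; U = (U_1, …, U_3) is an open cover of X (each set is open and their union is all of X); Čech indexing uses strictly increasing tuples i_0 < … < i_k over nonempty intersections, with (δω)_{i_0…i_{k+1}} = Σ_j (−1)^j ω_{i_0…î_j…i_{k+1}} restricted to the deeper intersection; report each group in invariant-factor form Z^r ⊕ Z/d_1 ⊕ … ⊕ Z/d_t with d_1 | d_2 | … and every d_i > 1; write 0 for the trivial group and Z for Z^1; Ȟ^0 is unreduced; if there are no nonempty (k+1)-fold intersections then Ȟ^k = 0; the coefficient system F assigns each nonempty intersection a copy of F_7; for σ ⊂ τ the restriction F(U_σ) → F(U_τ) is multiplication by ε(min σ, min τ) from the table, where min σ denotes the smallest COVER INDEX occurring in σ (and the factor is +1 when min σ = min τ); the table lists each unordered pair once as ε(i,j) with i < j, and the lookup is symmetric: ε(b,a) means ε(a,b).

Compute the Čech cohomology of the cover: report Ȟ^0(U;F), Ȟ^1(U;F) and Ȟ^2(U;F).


cover nerve:
  U12={g} U13={c,h} U23={b,f}
C dims 3,3; δ0: rk_F7 3
Ȟ^0: (3−3)−0=0 ⇒ 0
Ȟ^1: (3−0)−3=0 ⇒ 0
Ȟ^2: (0−0)−0=0 ⇒ 0

Ȟ^0(U;F) ≅ 0, Ȟ^1(U;F) ≅ 0, Ȟ^2(U;F) ≅ 0


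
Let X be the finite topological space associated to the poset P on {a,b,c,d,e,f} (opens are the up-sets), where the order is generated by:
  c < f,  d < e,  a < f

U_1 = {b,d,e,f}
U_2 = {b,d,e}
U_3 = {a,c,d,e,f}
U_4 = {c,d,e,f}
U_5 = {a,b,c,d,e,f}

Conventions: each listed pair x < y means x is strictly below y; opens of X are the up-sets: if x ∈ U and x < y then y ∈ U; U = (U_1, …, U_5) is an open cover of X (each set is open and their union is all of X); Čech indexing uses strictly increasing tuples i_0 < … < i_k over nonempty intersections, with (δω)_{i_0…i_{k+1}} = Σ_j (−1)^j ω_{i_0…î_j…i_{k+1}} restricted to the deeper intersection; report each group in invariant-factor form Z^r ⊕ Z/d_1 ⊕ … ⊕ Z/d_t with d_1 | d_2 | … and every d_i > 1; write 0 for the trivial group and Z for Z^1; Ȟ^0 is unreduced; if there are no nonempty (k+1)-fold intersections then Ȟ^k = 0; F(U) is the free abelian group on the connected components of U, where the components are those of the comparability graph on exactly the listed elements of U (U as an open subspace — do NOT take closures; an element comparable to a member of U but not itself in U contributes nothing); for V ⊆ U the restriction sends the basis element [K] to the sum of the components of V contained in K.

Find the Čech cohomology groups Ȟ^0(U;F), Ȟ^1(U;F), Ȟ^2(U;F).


nonempty intersections:
  U12={b,d,e} U13={d,e,f} U14={d,e,f} U15={b,d,e,f} U23={d,e} U24={d,e} U25={b,d,e} U34={c,d,e,f} U35={a,c,d,e,f} U45={c,d,e,f}
  U123={d,e} U124={d,e} U125={b,d,e} U134={d,e,f} U135={d,e,f} U145={d,e,f} U234={d,e} U235={d,e} U245={d,e} U345={c,d,e,f}
  U1234={d,e} U1235={d,e} U1245={d,e} U1345={d,e,f} U2345={d,e}
  U12345={d,e}
components per intersection:
  U1: {b} {d,e} {f}
  U2: {b} {d,e}
  U3: {a,c,f} {d,e}
  U4: {c,f} {d,e}
  U5: {a,c,f} {b} {d,e}
  U12: {b} {d,e}
  U13: {d,e} {f}
  U14: {d,e} {f}
  U15: {b} {d,e} {f}
  U23: {d,e}
  U24: {d,e}
  U25: {b} {d,e}
  U34: {c,f} {d,e}
  U35: {a,c,f} {d,e}
  U45: {c,f} {d,e}
  U123: {d,e}
  U124: {d,e}
  U125: {b} {d,e}
  U134: {d,e} {f}
  U135: {d,e} {f}
  U145: {d,e} {f}
  U234: {d,e}
  U235: {d,e}
  U245: {d,e}
  U345: {c,f} {d,e}
  U1234: {d,e}
  U1235: {d,e}
  U1245: {d,e}
  U1345: {d,e} {f}
  U2345: {d,e}
  U12345: {d,e}
C dims 12,19,15,6; δ0: rk 9, SNF 1^9; δ1: rk 10, SNF 1^10; δ2: rk 5, SNF 1^5
Ȟ^0: (12−9)−0=3 ⇒ Z^3
Ȟ^1: (19−10)−9=0 ⇒ 0
Ȟ^2: (15−5)−10=0 ⇒ 0

Ȟ^0(U;F) ≅ Z^3,  Ȟ^1(U;F) ≅ 0,  Ȟ^2(U;F) ≅ 0


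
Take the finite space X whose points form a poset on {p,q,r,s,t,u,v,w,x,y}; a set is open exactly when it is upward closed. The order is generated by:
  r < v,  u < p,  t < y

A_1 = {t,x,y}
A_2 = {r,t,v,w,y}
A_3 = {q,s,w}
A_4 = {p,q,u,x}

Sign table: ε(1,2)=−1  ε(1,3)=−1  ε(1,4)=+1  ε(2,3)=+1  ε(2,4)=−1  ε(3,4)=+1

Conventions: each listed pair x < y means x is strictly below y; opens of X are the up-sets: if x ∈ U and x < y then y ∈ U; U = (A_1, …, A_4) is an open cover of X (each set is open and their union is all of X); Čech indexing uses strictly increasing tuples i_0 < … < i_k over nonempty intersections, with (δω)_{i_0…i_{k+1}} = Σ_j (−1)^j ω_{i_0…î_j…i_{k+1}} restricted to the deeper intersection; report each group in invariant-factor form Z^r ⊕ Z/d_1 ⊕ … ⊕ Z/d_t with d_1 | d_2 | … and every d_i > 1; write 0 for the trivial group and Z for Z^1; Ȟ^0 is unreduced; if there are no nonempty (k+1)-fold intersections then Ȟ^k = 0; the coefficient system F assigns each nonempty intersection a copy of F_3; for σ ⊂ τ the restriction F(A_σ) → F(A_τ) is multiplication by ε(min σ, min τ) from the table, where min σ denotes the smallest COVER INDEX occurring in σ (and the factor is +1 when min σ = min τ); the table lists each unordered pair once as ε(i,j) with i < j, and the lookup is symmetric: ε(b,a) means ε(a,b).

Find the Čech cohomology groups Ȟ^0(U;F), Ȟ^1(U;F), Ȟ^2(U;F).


Ȟ^0 ≅ 0, Ȟ^1 ≅ 0, Ȟ^2 ≅ 0

nerve simplices:
  A12={t,y} A14={x} A23={w} A34={q}
C dims 4,4; δ0: rk_F3 4
degree 0: 4−4−0 = 0 → Ȟ^0 ≅ 0
degree 1: 4−0−4 = 0 → Ȟ^1 ≅ 0
degree 2: 0−0−0 = 0 → Ȟ^2 ≅ 0


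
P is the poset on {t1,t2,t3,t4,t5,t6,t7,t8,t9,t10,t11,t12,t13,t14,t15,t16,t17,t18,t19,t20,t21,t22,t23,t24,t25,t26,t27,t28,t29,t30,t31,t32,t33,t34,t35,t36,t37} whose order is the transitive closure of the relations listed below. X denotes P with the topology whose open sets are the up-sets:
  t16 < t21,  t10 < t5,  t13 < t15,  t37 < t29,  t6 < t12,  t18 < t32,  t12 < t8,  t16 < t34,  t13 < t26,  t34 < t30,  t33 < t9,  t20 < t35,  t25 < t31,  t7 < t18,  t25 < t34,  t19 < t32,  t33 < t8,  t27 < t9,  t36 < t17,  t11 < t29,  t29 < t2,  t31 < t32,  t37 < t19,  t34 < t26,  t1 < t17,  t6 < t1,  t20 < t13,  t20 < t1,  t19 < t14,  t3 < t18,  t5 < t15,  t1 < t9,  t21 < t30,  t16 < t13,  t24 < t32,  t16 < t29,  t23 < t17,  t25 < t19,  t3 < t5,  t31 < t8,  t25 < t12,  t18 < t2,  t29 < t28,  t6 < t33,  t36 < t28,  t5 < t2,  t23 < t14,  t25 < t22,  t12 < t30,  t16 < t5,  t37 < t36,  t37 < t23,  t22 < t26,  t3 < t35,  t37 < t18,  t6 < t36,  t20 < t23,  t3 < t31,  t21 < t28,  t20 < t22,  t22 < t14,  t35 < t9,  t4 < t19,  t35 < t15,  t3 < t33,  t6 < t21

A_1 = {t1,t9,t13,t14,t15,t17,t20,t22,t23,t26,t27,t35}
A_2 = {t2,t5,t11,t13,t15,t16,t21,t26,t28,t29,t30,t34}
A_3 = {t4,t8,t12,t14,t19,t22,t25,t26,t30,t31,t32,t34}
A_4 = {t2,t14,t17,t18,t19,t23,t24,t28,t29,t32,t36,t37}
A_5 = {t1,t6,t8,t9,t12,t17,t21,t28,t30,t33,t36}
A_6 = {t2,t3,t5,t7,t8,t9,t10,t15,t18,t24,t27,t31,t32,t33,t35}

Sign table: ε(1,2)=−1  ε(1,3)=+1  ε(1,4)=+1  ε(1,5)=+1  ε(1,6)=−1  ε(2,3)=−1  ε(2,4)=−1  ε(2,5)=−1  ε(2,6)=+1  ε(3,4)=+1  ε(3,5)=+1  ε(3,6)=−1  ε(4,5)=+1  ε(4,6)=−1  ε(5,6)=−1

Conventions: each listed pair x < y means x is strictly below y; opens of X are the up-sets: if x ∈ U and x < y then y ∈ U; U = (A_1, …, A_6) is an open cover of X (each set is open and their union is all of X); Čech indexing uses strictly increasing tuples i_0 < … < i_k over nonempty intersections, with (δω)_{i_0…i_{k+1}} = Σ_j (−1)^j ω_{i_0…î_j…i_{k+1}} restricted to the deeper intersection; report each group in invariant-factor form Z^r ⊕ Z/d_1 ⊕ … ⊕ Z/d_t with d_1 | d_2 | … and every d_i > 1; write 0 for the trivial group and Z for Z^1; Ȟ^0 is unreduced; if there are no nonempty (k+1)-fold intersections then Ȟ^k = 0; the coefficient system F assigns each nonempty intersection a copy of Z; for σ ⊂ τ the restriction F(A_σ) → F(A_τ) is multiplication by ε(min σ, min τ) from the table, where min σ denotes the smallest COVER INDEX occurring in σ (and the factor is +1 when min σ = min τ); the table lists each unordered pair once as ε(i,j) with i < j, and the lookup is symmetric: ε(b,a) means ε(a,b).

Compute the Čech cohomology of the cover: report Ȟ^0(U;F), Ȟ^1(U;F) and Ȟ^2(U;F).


Ȟ^0 ≅ Z, Ȟ^1 ≅ 0, Ȟ^2 ≅ Z/2

nonempty intersections:
  A12={t13,t15,t26} A13={t14,t22,t26} A14={t14,t17,t23} A15={t1,t9,t17} A16={t9,t15,t27,t35} A23={t26,t30,t34} A24={t2,t28,t29} A25={t21,t28,t30} A26={t2,t5,t15} A34={t14,t19,t32} A35={t8,t12,t30} A36={t8,t31,t32} A45={t17,t28,t36} A46={t2,t18,t24,t32} A56={t8,t9,t33}
  A123={t26} A126={t15} A134={t14} A145={t17} A156={t9} A235={t30} A245={t28} A246={t2} A346={t32} A356={t8}
C dims 6,15,10; δ0: rk 5, SNF 1^5; δ1: rk 10, SNF 1^9·2
Ȟ^0: (6−5)−0=1 ⇒ Z
Ȟ^1: (15−10)−5=0 ⇒ 0
Ȟ^2: (10−0)−10=0 plus torsion [2] ⇒ Z/2


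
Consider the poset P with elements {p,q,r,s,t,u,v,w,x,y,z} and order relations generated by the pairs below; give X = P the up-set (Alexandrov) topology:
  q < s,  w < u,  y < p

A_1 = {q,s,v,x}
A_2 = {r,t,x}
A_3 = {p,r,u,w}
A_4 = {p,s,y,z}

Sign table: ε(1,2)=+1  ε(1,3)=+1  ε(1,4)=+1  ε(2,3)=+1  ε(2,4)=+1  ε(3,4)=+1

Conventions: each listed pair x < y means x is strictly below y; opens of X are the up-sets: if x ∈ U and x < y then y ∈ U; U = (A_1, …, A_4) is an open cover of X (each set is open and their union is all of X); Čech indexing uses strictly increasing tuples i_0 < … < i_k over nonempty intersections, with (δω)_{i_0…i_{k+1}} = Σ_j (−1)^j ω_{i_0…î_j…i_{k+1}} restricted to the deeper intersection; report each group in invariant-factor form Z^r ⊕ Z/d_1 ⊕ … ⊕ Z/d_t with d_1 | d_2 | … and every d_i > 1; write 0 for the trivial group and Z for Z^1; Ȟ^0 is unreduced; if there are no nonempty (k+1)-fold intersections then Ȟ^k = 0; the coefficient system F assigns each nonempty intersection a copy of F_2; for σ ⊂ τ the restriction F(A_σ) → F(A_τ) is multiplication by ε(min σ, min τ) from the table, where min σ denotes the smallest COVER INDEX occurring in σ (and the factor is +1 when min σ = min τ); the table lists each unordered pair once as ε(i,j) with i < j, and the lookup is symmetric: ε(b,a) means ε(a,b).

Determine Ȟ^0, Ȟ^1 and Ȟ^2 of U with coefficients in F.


intersection data:
  A12={x} A14={s} A23={r} A34={p}
C dims 4,4; δ0: rk_F2 3
Ȟ^0 = (4 − 3) − 0 = 1, so Ȟ^0 ≅ Z/2
Ȟ^1 = (4 − 0) − 3 = 1, so Ȟ^1 ≅ Z/2
Ȟ^2 = (0 − 0) − 0 = 0, so Ȟ^2 ≅ 0

Ȟ^0 ≅ Z/2, Ȟ^1 ≅ Z/2, Ȟ^2 ≅ 0


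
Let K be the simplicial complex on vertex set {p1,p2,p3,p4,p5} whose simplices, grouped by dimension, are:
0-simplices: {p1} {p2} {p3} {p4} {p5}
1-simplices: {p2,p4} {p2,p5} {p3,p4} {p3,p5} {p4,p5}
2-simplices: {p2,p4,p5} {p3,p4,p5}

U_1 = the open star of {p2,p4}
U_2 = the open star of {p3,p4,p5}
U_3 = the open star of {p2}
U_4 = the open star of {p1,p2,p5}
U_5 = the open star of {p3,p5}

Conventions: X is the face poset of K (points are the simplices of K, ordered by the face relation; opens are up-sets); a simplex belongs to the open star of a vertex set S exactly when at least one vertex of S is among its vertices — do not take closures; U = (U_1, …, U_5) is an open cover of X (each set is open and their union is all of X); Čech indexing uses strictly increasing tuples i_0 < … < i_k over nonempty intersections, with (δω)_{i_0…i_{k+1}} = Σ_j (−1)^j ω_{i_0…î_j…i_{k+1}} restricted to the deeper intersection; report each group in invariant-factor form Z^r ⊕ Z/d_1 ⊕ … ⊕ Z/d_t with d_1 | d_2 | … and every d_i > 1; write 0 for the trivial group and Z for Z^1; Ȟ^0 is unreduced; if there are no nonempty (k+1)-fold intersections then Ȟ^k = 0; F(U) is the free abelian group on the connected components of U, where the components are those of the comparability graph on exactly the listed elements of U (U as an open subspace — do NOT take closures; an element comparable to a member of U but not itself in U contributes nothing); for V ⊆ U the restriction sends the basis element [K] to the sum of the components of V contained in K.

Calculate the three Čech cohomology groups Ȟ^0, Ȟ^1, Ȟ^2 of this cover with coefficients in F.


nonempty overlaps:
  U1={{p2},{p4},{p2,p4},{p2,p5},{p3,p4},{p4,p5},{p2,p4,p5},{p3,p4,p5}} U2={{p3},{p4},{p5},{p2,p4},{p2,p5},{p3,p4},{p3,p5},{p4,p5},{p2,p4,p5},{p3,p4,p5}} U3={{p2},{p2,p4},{p2,p5},{p2,p4,p5}} U4={{p1},{p2},{p5},{p2,p4},{p2,p5},{p3,p5},{p4,p5},{p2,p4,p5},{p3,p4,p5}} U5={{p3},{p5},{p2,p5},{p3,p4},{p3,p5},{p4,p5},{p2,p4,p5},{p3,p4,p5}}
  U12={{p4},{p2,p4},{p2,p5},{p3,p4},{p4,p5},{p2,p4,p5},{p3,p4,p5}} U13={{p2},{p2,p4},{p2,p5},{p2,p4,p5}} U14={{p2},{p2,p4},{p2,p5},{p4,p5},{p2,p4,p5},{p3,p4,p5}} U15={{p2,p5},{p3,p4},{p4,p5},{p2,p4,p5},{p3,p4,p5}} U23={{p2,p4},{p2,p5},{p2,p4,p5}} U24={{p5},{p2,p4},{p2,p5},{p3,p5},{p4,p5},{p2,p4,p5},{p3,p4,p5}} U25={{p3},{p5},{p2,p5},{p3,p4},{p3,p5},{p4,p5},{p2,p4,p5},{p3,p4,p5}} U34={{p2},{p2,p4},{p2,p5},{p2,p4,p5}} U35={{p2,p5},{p2,p4,p5}} U45={{p5},{p2,p5},{p3,p5},{p4,p5},{p2,p4,p5},{p3,p4,p5}}
  U123={{p2,p4},{p2,p5},{p2,p4,p5}} U124={{p2,p4},{p2,p5},{p4,p5},{p2,p4,p5},{p3,p4,p5}} U125={{p2,p5},{p3,p4},{p4,p5},{p2,p4,p5},{p3,p4,p5}} U134={{p2},{p2,p4},{p2,p5},{p2,p4,p5}} U135={{p2,p5},{p2,p4,p5}} U145={{p2,p5},{p4,p5},{p2,p4,p5},{p3,p4,p5}} U234={{p2,p4},{p2,p5},{p2,p4,p5}} U235={{p2,p5},{p2,p4,p5}} U245={{p5},{p2,p5},{p3,p5},{p4,p5},{p2,p4,p5},{p3,p4,p5}} U345={{p2,p5},{p2,p4,p5}}
  U1234={{p2,p4},{p2,p5},{p2,p4,p5}} U1235={{p2,p5},{p2,p4,p5}} U1245={{p2,p5},{p4,p5},{p2,p4,p5},{p3,p4,p5}} U1345={{p2,p5},{p2,p4,p5}} U2345={{p2,p5},{p2,p4,p5}}
  U12345={{p2,p5},{p2,p4,p5}}
components per intersection:
  U1: {{p2},{p4},{p2,p4},{p2,p5},{p3,p4},{p4,p5},{p2,p4,p5},{p3,p4,p5}}
  U2: {{p3},{p4},{p5},{p2,p4},{p2,p5},{p3,p4},{p3,p5},{p4,p5},{p2,p4,p5},{p3,p4,p5}}
  U3: {{p2},{p2,p4},{p2,p5},{p2,p4,p5}}
  U4: {{p1}} {{p2},{p5},{p2,p4},{p2,p5},{p3,p5},{p4,p5},{p2,p4,p5},{p3,p4,p5}}
  U5: {{p3},{p5},{p2,p5},{p3,p4},{p3,p5},{p4,p5},{p2,p4,p5},{p3,p4,p5}}
  U12: {{p4},{p2,p4},{p2,p5},{p3,p4},{p4,p5},{p2,p4,p5},{p3,p4,p5}}
  U13: {{p2},{p2,p4},{p2,p5},{p2,p4,p5}}
  U14: {{p2},{p2,p4},{p2,p5},{p4,p5},{p2,p4,p5},{p3,p4,p5}}
  U15: {{p2,p5},{p3,p4},{p4,p5},{p2,p4,p5},{p3,p4,p5}}
  U23: {{p2,p4},{p2,p5},{p2,p4,p5}}
  U24: {{p5},{p2,p4},{p2,p5},{p3,p5},{p4,p5},{p2,p4,p5},{p3,p4,p5}}
  U25: {{p3},{p5},{p2,p5},{p3,p4},{p3,p5},{p4,p5},{p2,p4,p5},{p3,p4,p5}}
  U34: {{p2},{p2,p4},{p2,p5},{p2,p4,p5}}
  U35: {{p2,p5},{p2,p4,p5}}
  U45: {{p5},{p2,p5},{p3,p5},{p4,p5},{p2,p4,p5},{p3,p4,p5}}
  U123: {{p2,p4},{p2,p5},{p2,p4,p5}}
  U124: {{p2,p4},{p2,p5},{p4,p5},{p2,p4,p5},{p3,p4,p5}}
  U125: {{p2,p5},{p3,p4},{p4,p5},{p2,p4,p5},{p3,p4,p5}}
  U134: {{p2},{p2,p4},{p2,p5},{p2,p4,p5}}
  U135: {{p2,p5},{p2,p4,p5}}
  U145: {{p2,p5},{p4,p5},{p2,p4,p5},{p3,p4,p5}}
  U234: {{p2,p4},{p2,p5},{p2,p4,p5}}
  U235: {{p2,p5},{p2,p4,p5}}
  U245: {{p5},{p2,p5},{p3,p5},{p4,p5},{p2,p4,p5},{p3,p4,p5}}
  U345: {{p2,p5},{p2,p4,p5}}
  U1234: {{p2,p4},{p2,p5},{p2,p4,p5}}
  U1235: {{p2,p5},{p2,p4,p5}}
  U1245: {{p2,p5},{p4,p5},{p2,p4,p5},{p3,p4,p5}}
  U1345: {{p2,p5},{p2,p4,p5}}
  U2345: {{p2,p5},{p2,p4,p5}}
  U12345: {{p2,p5},{p2,p4,p5}}
C dims 6,10,10,5; δ0: rk 4, SNF 1^4; δ1: rk 6, SNF 1^6; δ2: rk 4, SNF 1^4
degree 0: 6−4−0 = 2 → Ȟ^0 ≅ Z^2
degree 1: 10−6−4 = 0 → Ȟ^1 ≅ 0
degree 2: 10−4−6 = 0 → Ȟ^2 ≅ 0

Ȟ^0 = Z^2; Ȟ^1 = 0; Ȟ^2 = 0


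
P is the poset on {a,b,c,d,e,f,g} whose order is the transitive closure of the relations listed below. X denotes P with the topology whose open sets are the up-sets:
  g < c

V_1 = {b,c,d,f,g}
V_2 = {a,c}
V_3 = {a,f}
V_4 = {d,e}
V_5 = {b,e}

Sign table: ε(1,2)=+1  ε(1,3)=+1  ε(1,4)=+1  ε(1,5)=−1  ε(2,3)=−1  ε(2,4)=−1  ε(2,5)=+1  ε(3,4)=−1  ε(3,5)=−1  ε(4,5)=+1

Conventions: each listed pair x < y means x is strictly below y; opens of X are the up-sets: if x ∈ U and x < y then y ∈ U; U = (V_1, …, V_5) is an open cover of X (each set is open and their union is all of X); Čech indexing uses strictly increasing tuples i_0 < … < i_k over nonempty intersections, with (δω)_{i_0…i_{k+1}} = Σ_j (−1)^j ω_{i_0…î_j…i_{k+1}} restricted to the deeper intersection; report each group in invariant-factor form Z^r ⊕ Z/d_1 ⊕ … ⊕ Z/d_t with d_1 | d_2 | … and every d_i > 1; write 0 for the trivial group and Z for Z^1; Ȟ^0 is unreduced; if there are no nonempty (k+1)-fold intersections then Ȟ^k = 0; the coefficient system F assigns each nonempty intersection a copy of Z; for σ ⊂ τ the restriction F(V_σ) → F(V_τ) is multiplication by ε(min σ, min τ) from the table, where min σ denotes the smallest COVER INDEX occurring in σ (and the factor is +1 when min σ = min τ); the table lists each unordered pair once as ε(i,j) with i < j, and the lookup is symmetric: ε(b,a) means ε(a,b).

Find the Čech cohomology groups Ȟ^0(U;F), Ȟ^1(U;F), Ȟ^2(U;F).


Ȟ^0 = 0, Ȟ^1 = Z ⊕ Z/2 and Ȟ^2 = 0

cover nerve:
  V12={c} V13={f} V14={d} V15={b} V23={a} V45={e}
C dims 5,6; δ0: rk 5, SNF 1^4·2
Ȟ^0: (5−5)−0=0 ⇒ 0
Ȟ^1: (6−0)−5=1 plus torsion [2] ⇒ Z ⊕ Z/2
Ȟ^2: (0−0)−0=0 ⇒ 0


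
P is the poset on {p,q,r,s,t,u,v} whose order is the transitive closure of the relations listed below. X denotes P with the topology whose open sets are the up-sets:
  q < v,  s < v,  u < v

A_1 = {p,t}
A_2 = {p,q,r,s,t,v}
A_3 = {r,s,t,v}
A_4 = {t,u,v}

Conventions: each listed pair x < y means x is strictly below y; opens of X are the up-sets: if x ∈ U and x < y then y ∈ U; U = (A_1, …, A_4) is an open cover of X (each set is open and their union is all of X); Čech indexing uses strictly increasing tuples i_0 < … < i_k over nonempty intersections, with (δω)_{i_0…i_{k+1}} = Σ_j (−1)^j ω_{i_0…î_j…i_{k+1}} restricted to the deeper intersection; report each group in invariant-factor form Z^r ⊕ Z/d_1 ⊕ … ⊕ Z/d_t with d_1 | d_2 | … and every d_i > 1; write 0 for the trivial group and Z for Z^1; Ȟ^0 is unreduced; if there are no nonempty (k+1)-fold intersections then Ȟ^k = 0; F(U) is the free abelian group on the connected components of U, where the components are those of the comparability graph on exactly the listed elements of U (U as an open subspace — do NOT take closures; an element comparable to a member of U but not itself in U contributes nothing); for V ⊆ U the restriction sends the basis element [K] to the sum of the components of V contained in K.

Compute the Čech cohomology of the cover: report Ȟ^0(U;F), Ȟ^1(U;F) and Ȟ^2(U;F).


Ȟ^0 ≅ Z^4, Ȟ^1 ≅ 0, Ȟ^2 ≅ 0

cover nerve:
  A12={p,t} A13={t} A14={t} A23={r,s,t,v} A24={t,v} A34={t,v}
  A123={t} A124={t} A134={t} A234={t,v}
  A1234={t}
components per intersection:
  A1: {p} {t}
  A2: {p} {q,s,v} {r} {t}
  A3: {r} {s,v} {t}
  A4: {t} {u,v}
  A12: {p} {t}
  A13: {t}
  A14: {t}
  A23: {r} {s,v} {t}
  A24: {t} {v}
  A34: {t} {v}
  A123: {t}
  A124: {t}
  A134: {t}
  A234: {t} {v}
  A1234: {t}
C dims 11,11,5,1; δ0: rk 7, SNF 1^7; δ1: rk 4, SNF 1^4; δ2: rk 1, SNF 1^1
Ȟ^0: (11−7)−0=4 ⇒ Z^4
Ȟ^1: (11−4)−7=0 ⇒ 0
Ȟ^2: (5−1)−4=0 ⇒ 0


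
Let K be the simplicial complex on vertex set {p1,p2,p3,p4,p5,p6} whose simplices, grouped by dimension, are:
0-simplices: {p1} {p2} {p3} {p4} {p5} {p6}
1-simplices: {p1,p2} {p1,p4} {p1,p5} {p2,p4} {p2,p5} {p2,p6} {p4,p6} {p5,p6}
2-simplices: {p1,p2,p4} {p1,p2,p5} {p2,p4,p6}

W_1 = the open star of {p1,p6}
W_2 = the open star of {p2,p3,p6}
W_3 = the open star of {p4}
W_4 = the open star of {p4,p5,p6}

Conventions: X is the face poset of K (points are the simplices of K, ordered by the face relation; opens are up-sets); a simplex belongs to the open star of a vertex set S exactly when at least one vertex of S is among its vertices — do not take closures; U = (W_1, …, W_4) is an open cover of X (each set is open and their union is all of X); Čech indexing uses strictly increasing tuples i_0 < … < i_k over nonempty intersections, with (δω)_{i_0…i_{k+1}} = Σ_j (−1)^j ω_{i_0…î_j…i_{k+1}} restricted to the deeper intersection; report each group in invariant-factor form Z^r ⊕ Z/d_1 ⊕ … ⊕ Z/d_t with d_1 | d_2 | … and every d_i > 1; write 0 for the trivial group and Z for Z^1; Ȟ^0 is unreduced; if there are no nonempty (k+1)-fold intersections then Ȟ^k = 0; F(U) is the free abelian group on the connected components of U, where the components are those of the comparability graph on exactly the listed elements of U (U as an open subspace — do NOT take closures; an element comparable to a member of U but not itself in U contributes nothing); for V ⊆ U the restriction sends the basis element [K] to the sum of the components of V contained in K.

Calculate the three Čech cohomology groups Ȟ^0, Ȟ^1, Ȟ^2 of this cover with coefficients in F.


intersection data:
  W1={{p1},{p6},{p1,p2},{p1,p4},{p1,p5},{p2,p6},{p4,p6},{p5,p6},{p1,p2,p4},{p1,p2,p5},{p2,p4,p6}} W2={{p2},{p3},{p6},{p1,p2},{p2,p4},{p2,p5},{p2,p6},{p4,p6},{p5,p6},{p1,p2,p4},{p1,p2,p5},{p2,p4,p6}} W3={{p4},{p1,p4},{p2,p4},{p4,p6},{p1,p2,p4},{p2,p4,p6}} W4={{p4},{p5},{p6},{p1,p4},{p1,p5},{p2,p4},{p2,p5},{p2,p6},{p4,p6},{p5,p6},{p1,p2,p4},{p1,p2,p5},{p2,p4,p6}}
  W12={{p6},{p1,p2},{p2,p6},{p4,p6},{p5,p6},{p1,p2,p4},{p1,p2,p5},{p2,p4,p6}} W13={{p1,p4},{p4,p6},{p1,p2,p4},{p2,p4,p6}} W14={{p6},{p1,p4},{p1,p5},{p2,p6},{p4,p6},{p5,p6},{p1,p2,p4},{p1,p2,p5},{p2,p4,p6}} W23={{p2,p4},{p4,p6},{p1,p2,p4},{p2,p4,p6}} W24={{p6},{p2,p4},{p2,p5},{p2,p6},{p4,p6},{p5,p6},{p1,p2,p4},{p1,p2,p5},{p2,p4,p6}} W34={{p4},{p1,p4},{p2,p4},{p4,p6},{p1,p2,p4},{p2,p4,p6}}
  W123={{p4,p6},{p1,p2,p4},{p2,p4,p6}} W124={{p6},{p2,p6},{p4,p6},{p5,p6},{p1,p2,p4},{p1,p2,p5},{p2,p4,p6}} W134={{p1,p4},{p4,p6},{p1,p2,p4},{p2,p4,p6}} W234={{p2,p4},{p4,p6},{p1,p2,p4},{p2,p4,p6}}
  W1234={{p4,p6},{p1,p2,p4},{p2,p4,p6}}
components per intersection:
  W1: {{p1},{p1,p2},{p1,p4},{p1,p5},{p1,p2,p4},{p1,p2,p5}} {{p6},{p2,p6},{p4,p6},{p5,p6},{p2,p4,p6}}
  W2: {{p2},{p6},{p1,p2},{p2,p4},{p2,p5},{p2,p6},{p4,p6},{p5,p6},{p1,p2,p4},{p1,p2,p5},{p2,p4,p6}} {{p3}}
  W3: {{p4},{p1,p4},{p2,p4},{p4,p6},{p1,p2,p4},{p2,p4,p6}}
  W4: {{p4},{p5},{p6},{p1,p4},{p1,p5},{p2,p4},{p2,p5},{p2,p6},{p4,p6},{p5,p6},{p1,p2,p4},{p1,p2,p5},{p2,p4,p6}}
  W12: {{p6},{p2,p6},{p4,p6},{p5,p6},{p2,p4,p6}} {{p1,p2},{p1,p2,p4},{p1,p2,p5}}
  W13: {{p1,p4},{p1,p2,p4}} {{p4,p6},{p2,p4,p6}}
  W14: {{p6},{p2,p6},{p4,p6},{p5,p6},{p2,p4,p6}} {{p1,p4},{p1,p2,p4}} {{p1,p5},{p1,p2,p5}}
  W23: {{p2,p4},{p4,p6},{p1,p2,p4},{p2,p4,p6}}
  W24: {{p6},{p2,p4},{p2,p6},{p4,p6},{p5,p6},{p1,p2,p4},{p2,p4,p6}} {{p2,p5},{p1,p2,p5}}
  W34: {{p4},{p1,p4},{p2,p4},{p4,p6},{p1,p2,p4},{p2,p4,p6}}
  W123: {{p4,p6},{p2,p4,p6}} {{p1,p2,p4}}
  W124: {{p6},{p2,p6},{p4,p6},{p5,p6},{p2,p4,p6}} {{p1,p2,p4}} {{p1,p2,p5}}
  W134: {{p1,p4},{p1,p2,p4}} {{p4,p6},{p2,p4,p6}}
  W234: {{p2,p4},{p4,p6},{p1,p2,p4},{p2,p4,p6}}
  W1234: {{p4,p6},{p2,p4,p6}} {{p1,p2,p4}}
C dims 6,11,8,2; δ0: rk 4, SNF 1^4; δ1: rk 6, SNF 1^6; δ2: rk 2, SNF 1^2
Ȟ^0 = (6 − 4) − 0 = 2, so Ȟ^0 ≅ Z^2
Ȟ^1 = (11 − 6) − 4 = 1, so Ȟ^1 ≅ Z
Ȟ^2 = (8 − 2) − 6 = 0, so Ȟ^2 ≅ 0

Ȟ^0 = Z^2, Ȟ^1 = Z, Ȟ^2 = 0


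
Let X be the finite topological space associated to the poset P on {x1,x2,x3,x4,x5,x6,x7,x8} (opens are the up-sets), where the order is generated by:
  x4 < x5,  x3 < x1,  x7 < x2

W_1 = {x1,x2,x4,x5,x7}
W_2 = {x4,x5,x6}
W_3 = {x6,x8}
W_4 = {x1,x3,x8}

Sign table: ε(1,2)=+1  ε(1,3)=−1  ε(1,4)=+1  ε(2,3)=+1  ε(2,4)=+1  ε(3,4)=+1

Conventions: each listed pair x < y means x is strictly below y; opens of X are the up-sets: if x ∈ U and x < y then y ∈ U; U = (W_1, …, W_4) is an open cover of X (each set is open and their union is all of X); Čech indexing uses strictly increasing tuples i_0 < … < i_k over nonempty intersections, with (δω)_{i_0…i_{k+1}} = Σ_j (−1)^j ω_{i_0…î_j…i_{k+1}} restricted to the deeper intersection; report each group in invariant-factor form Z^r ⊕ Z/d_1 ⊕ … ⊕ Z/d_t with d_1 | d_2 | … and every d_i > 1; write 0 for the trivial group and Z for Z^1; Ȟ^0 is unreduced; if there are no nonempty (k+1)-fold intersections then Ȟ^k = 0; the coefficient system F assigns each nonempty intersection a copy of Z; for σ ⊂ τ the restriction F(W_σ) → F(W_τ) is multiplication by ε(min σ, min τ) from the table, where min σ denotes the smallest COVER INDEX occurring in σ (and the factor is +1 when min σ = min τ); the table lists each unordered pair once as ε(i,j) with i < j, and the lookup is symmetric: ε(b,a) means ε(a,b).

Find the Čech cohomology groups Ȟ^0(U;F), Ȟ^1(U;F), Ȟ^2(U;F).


cover nerve:
  W12={x4,x5} W14={x1} W23={x6} W34={x8}
C dims 4,4; δ0: rk 3, SNF 1^3
Ȟ^0: (4−3)−0=1 ⇒ Z
Ȟ^1: (4−0)−3=1 ⇒ Z
Ȟ^2: (0−0)−0=0 ⇒ 0

Ȟ^0 ≅ Z, Ȟ^1 ≅ Z, Ȟ^2 ≅ 0


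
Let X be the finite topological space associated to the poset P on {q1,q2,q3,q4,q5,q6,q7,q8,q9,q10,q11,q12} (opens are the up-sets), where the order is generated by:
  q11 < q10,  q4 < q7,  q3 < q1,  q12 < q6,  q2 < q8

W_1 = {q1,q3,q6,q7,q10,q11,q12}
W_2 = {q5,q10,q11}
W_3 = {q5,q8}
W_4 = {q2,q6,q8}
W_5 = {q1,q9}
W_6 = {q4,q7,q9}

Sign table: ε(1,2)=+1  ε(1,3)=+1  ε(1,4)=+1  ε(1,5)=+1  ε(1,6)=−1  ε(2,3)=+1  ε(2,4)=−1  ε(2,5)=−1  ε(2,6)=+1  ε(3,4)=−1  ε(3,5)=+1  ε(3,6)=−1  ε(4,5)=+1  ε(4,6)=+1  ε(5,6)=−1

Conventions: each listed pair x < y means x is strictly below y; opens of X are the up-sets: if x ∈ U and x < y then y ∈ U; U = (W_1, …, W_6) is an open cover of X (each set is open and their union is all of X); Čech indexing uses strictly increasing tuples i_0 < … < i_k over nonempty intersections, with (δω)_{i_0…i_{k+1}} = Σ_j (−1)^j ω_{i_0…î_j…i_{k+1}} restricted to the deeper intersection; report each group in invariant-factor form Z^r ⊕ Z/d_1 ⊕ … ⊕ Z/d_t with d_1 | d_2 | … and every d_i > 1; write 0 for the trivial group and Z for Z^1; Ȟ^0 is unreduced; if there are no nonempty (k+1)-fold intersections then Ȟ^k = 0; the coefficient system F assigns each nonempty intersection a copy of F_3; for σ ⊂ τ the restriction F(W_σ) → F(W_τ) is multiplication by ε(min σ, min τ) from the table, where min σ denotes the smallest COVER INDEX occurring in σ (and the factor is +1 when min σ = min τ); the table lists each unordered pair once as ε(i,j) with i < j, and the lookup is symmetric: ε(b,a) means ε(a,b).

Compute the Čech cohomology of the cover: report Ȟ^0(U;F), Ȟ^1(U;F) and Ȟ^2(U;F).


nonempty intersections:
  W12={q10,q11} W14={q6} W15={q1} W16={q7} W23={q5} W34={q8} W56={q9}
C dims 6,7; δ0: rk_F3 6
Ȟ^0: (6−6)−0=0 ⇒ 0
Ȟ^1: (7−0)−6=1 ⇒ Z/3
Ȟ^2: (0−0)−0=0 ⇒ 0

Ȟ^0 = 0; Ȟ^1 = Z/3; Ȟ^2 = 0


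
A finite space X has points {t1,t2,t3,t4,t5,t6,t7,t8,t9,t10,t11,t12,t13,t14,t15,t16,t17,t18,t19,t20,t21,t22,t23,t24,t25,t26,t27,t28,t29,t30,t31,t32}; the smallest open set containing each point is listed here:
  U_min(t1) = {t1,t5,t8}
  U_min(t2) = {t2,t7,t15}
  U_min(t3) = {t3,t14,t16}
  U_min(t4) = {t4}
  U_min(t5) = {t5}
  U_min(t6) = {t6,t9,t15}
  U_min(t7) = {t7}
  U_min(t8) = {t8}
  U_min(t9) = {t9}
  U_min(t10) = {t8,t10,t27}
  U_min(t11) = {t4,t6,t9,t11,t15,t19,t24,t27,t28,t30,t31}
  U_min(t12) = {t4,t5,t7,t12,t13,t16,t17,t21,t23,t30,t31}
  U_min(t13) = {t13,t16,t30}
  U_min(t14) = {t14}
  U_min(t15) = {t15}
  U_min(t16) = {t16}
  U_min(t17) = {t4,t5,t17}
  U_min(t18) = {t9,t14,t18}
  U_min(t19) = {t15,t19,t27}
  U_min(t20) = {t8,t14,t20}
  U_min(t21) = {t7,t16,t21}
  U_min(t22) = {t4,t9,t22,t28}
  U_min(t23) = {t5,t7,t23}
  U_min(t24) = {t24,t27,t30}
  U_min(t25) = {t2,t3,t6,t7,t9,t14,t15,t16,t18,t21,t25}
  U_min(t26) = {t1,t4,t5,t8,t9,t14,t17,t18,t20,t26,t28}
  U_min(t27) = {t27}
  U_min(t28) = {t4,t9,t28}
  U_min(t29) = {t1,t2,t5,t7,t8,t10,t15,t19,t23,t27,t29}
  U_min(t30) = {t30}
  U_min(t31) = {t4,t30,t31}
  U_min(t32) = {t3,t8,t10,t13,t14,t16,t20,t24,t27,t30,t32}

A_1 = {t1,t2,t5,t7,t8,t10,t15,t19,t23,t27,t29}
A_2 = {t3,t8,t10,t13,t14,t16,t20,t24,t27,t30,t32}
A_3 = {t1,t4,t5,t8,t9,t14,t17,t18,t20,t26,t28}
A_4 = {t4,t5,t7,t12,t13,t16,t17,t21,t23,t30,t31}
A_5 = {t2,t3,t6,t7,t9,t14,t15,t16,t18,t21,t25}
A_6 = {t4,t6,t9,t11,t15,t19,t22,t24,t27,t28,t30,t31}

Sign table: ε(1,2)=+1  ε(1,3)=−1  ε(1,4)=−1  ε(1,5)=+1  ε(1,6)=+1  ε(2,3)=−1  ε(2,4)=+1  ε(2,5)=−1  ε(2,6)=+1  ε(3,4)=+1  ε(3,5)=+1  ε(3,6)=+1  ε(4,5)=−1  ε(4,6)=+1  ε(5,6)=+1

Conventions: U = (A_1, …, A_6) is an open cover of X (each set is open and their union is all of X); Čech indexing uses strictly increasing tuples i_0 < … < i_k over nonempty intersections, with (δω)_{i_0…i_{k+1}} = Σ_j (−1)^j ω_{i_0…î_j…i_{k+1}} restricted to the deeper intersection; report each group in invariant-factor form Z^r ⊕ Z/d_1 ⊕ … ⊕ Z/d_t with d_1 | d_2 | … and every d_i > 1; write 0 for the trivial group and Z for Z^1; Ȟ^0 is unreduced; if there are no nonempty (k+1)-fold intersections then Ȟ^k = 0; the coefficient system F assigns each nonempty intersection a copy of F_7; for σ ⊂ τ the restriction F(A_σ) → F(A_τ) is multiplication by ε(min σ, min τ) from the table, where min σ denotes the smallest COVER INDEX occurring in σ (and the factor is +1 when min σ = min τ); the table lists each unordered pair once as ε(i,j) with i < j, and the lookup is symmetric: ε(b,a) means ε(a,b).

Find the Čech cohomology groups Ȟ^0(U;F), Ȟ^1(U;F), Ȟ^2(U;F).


Ȟ^0 = 0, Ȟ^1 = 0 and Ȟ^2 = Z/7

nerve simplices:
  A12={t8,t10,t27} A13={t1,t5,t8} A14={t5,t7,t23} A15={t2,t7,t15} A16={t15,t19,t27} A23={t8,t14,t20} A24={t13,t16,t30} A25={t3,t14,t16} A26={t24,t27,t30} A34={t4,t5,t17} A35={t9,t14,t18} A36={t4,t9,t28} A45={t7,t16,t21} A46={t4,t30,t31} A56={t6,t9,t15}
  A123={t8} A126={t27} A134={t5} A145={t7} A156={t15} A235={t14} A245={t16} A246={t30} A346={t4} A356={t9}
C dims 6,15,10; δ0: rk_F7 6; δ1: rk_F7 9
degree 0: 6−6−0 = 0 → Ȟ^0 ≅ 0
degree 1: 15−9−6 = 0 → Ȟ^1 ≅ 0
degree 2: 10−0−9 = 1 → Ȟ^2 ≅ Z/7
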